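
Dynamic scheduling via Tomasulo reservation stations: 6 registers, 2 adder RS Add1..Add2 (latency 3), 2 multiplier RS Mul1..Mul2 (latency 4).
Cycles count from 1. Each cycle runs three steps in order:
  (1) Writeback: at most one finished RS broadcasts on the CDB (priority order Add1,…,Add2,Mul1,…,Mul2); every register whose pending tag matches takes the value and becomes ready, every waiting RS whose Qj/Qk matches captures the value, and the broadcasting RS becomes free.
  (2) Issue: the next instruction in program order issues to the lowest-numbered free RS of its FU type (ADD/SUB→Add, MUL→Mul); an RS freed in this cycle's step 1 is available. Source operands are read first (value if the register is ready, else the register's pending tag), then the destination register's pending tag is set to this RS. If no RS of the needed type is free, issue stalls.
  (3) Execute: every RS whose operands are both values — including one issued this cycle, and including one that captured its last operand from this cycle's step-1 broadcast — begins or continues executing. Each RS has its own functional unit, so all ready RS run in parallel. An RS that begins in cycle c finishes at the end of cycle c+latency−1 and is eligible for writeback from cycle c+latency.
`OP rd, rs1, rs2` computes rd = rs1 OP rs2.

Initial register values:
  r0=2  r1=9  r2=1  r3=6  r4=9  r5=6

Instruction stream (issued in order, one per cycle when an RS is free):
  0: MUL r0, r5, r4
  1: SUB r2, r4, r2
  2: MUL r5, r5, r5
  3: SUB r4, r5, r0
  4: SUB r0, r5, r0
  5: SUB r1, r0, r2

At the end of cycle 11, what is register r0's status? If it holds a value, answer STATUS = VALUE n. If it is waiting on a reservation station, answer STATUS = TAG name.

cycle 1: issue MUL r0<-Mul1 // r0:Mul1,r1:9,r2:1,r3:6,r4:9,r5:6
cycle 2: issue SUB r2<-Add1 // r0:Mul1,r1:9,r2:Add1,r3:6,r4:9,r5:6
cycle 3: issue MUL r5<-Mul2 // r0:Mul1,r1:9,r2:Add1,r3:6,r4:9,r5:Mul2
cycle 4: issue SUB r4<-Add2 // r0:Mul1,r1:9,r2:Add1,r3:6,r4:Add2,r5:Mul2
cycle 5: CDB Add1=8; issue SUB r0<-Add1 // r0:Add1,r1:9,r2:8,r3:6,r4:Add2,r5:Mul2
cycle 6: CDB Mul1=54; stall // r0:Add1,r1:9,r2:8,r3:6,r4:Add2,r5:Mul2
cycle 7: CDB Mul2=36; stall // r0:Add1,r1:9,r2:8,r3:6,r4:Add2,r5:36
cycle 8: stall // r0:Add1,r1:9,r2:8,r3:6,r4:Add2,r5:36
cycle 9: stall // r0:Add1,r1:9,r2:8,r3:6,r4:Add2,r5:36
cycle 10: CDB Add1=-18; issue SUB r1<-Add1 // r0:-18,r1:Add1,r2:8,r3:6,r4:Add2,r5:36
cycle 11: CDB Add2=-18 // r0:-18,r1:Add1,r2:8,r3:6,r4:-18,r5:36

STATUS = VALUE -18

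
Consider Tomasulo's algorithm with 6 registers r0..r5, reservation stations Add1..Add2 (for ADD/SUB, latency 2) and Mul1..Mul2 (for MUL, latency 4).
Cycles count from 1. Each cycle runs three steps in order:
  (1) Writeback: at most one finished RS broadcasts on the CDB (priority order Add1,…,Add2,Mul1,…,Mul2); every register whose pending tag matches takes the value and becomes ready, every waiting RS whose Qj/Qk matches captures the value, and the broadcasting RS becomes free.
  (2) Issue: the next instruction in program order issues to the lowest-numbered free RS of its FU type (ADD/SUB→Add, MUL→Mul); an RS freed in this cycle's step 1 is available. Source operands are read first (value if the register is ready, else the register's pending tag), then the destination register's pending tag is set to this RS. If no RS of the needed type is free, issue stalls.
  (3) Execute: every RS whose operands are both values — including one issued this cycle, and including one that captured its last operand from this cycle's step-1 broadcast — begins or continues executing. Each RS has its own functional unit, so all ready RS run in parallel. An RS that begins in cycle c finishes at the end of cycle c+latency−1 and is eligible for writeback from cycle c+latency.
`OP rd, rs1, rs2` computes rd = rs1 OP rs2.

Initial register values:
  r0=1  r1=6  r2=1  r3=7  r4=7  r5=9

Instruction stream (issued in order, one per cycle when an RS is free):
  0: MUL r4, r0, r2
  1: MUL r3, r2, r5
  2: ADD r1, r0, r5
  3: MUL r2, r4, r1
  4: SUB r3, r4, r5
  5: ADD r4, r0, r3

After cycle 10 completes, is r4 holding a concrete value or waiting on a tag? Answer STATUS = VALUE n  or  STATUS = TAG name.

c1: issue MUL r4<-Mul1 | r0:1,r1:6,r2:1,r3:7,r4:Mul1,r5:9
c2: issue MUL r3<-Mul2 | r0:1,r1:6,r2:1,r3:Mul2,r4:Mul1,r5:9
c3: issue ADD r1<-Add1 | r0:1,r1:Add1,r2:1,r3:Mul2,r4:Mul1,r5:9
c4: stall | r0:1,r1:Add1,r2:1,r3:Mul2,r4:Mul1,r5:9
c5: CDB Add1=10; stall | r0:1,r1:10,r2:1,r3:Mul2,r4:Mul1,r5:9
c6: CDB Mul1=1; issue MUL r2<-Mul1 | r0:1,r1:10,r2:Mul1,r3:Mul2,r4:1,r5:9
c7: CDB Mul2=9; issue SUB r3<-Add1 | r0:1,r1:10,r2:Mul1,r3:Add1,r4:1,r5:9
c8: issue ADD r4<-Add2 | r0:1,r1:10,r2:Mul1,r3:Add1,r4:Add2,r5:9
c9: CDB Add1=-8 | r0:1,r1:10,r2:Mul1,r3:-8,r4:Add2,r5:9
c10: CDB Mul1=10 | r0:1,r1:10,r2:10,r3:-8,r4:Add2,r5:9

STATUS = TAG Add2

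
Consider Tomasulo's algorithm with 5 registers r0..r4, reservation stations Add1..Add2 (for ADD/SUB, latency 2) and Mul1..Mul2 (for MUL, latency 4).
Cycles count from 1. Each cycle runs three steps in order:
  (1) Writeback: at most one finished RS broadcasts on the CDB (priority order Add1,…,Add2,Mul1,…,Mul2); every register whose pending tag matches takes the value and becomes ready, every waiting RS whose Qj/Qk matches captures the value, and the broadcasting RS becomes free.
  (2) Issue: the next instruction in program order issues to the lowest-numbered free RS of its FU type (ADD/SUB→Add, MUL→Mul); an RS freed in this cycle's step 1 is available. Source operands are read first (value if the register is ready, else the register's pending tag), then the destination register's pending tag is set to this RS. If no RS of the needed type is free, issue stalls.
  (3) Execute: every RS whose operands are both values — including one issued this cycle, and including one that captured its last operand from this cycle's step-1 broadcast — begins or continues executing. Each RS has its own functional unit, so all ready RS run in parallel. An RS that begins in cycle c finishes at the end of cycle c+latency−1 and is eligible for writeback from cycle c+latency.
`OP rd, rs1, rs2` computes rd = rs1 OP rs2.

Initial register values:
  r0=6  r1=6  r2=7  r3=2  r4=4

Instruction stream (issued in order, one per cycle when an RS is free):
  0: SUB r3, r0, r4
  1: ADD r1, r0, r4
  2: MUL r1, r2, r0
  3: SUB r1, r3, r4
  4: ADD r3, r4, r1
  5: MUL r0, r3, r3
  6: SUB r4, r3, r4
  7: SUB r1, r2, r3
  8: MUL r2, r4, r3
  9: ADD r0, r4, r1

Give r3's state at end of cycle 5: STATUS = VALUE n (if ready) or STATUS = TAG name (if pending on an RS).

cycle 1: issue SUB r3<-Add1 // r0:6,r1:6,r2:7,r3:Add1,r4:4
cycle 2: issue ADD r1<-Add2 // r0:6,r1:Add2,r2:7,r3:Add1,r4:4
cycle 3: CDB Add1=2; issue MUL r1<-Mul1 // r0:6,r1:Mul1,r2:7,r3:2,r4:4
cycle 4: CDB Add2=10; issue SUB r1<-Add1 // r0:6,r1:Add1,r2:7,r3:2,r4:4
cycle 5: issue ADD r3<-Add2 // r0:6,r1:Add1,r2:7,r3:Add2,r4:4

STATUS = TAG Add2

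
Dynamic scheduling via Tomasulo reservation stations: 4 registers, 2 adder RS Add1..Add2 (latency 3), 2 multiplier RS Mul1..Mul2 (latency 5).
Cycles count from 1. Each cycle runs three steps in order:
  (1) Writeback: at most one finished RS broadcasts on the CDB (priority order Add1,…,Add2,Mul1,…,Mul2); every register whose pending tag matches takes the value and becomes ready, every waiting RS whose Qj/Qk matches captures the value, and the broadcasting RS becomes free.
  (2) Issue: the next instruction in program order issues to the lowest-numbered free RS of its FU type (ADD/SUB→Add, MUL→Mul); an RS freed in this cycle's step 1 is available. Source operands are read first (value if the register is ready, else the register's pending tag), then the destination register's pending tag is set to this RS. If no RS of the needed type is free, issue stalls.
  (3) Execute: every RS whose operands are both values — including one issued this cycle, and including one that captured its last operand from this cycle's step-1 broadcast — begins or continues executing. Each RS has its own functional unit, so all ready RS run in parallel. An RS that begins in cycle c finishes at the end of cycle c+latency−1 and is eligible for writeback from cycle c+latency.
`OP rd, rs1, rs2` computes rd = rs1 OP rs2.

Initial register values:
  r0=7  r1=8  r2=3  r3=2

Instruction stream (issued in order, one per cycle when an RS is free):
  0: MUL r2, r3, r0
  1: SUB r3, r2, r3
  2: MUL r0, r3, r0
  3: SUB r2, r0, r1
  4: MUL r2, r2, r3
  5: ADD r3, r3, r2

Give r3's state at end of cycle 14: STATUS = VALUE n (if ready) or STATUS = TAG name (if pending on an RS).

STATUS = TAG Add1

c1: issue MUL r2<-Mul1 | r0:7,r1:8,r2:Mul1,r3:2
c2: issue SUB r3<-Add1 | r0:7,r1:8,r2:Mul1,r3:Add1
c3: issue MUL r0<-Mul2 | r0:Mul2,r1:8,r2:Mul1,r3:Add1
c4: issue SUB r2<-Add2 | r0:Mul2,r1:8,r2:Add2,r3:Add1
c5: stall | r0:Mul2,r1:8,r2:Add2,r3:Add1
c6: CDB Mul1=14; issue MUL r2<-Mul1 | r0:Mul2,r1:8,r2:Mul1,r3:Add1
c7: stall | r0:Mul2,r1:8,r2:Mul1,r3:Add1
c8: stall | r0:Mul2,r1:8,r2:Mul1,r3:Add1
c9: CDB Add1=12; issue ADD r3<-Add1 | r0:Mul2,r1:8,r2:Mul1,r3:Add1
c10: - | r0:Mul2,r1:8,r2:Mul1,r3:Add1
c11: - | r0:Mul2,r1:8,r2:Mul1,r3:Add1
c12: - | r0:Mul2,r1:8,r2:Mul1,r3:Add1
c13: - | r0:Mul2,r1:8,r2:Mul1,r3:Add1
c14: CDB Mul2=84 | r0:84,r1:8,r2:Mul1,r3:Add1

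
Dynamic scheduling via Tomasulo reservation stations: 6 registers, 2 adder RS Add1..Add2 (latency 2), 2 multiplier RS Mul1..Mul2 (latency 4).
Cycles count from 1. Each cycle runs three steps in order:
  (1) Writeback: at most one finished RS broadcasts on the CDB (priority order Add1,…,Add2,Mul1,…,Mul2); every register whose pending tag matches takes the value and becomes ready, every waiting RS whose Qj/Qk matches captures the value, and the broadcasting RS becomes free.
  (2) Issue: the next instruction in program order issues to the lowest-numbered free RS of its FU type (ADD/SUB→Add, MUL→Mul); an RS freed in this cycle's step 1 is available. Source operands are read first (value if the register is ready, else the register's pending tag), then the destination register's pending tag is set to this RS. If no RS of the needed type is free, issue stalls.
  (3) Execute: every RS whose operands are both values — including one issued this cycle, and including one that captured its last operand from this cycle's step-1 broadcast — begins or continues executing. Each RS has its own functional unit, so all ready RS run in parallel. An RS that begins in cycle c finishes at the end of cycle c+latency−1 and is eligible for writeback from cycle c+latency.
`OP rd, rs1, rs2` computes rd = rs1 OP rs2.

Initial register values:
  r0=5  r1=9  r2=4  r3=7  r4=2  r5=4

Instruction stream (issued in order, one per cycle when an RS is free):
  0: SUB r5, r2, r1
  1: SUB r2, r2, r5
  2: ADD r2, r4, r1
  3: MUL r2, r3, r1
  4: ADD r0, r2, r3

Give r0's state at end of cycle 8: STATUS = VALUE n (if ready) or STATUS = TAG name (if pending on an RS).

STATUS = TAG Add1

  c1: issue SUB r5<-Add1  regs: r0:5,r1:9,r2:4,r3:7,r4:2,r5:Add1
  c2: issue SUB r2<-Add2  regs: r0:5,r1:9,r2:Add2,r3:7,r4:2,r5:Add1
  c3: CDB Add1=-5; issue ADD r2<-Add1  regs: r0:5,r1:9,r2:Add1,r3:7,r4:2,r5:-5
  c4: issue MUL r2<-Mul1  regs: r0:5,r1:9,r2:Mul1,r3:7,r4:2,r5:-5
  c5: CDB Add1=11; issue ADD r0<-Add1  regs: r0:Add1,r1:9,r2:Mul1,r3:7,r4:2,r5:-5
  c6: CDB Add2=9  regs: r0:Add1,r1:9,r2:Mul1,r3:7,r4:2,r5:-5
  c7: -  regs: r0:Add1,r1:9,r2:Mul1,r3:7,r4:2,r5:-5
  c8: CDB Mul1=63  regs: r0:Add1,r1:9,r2:63,r3:7,r4:2,r5:-5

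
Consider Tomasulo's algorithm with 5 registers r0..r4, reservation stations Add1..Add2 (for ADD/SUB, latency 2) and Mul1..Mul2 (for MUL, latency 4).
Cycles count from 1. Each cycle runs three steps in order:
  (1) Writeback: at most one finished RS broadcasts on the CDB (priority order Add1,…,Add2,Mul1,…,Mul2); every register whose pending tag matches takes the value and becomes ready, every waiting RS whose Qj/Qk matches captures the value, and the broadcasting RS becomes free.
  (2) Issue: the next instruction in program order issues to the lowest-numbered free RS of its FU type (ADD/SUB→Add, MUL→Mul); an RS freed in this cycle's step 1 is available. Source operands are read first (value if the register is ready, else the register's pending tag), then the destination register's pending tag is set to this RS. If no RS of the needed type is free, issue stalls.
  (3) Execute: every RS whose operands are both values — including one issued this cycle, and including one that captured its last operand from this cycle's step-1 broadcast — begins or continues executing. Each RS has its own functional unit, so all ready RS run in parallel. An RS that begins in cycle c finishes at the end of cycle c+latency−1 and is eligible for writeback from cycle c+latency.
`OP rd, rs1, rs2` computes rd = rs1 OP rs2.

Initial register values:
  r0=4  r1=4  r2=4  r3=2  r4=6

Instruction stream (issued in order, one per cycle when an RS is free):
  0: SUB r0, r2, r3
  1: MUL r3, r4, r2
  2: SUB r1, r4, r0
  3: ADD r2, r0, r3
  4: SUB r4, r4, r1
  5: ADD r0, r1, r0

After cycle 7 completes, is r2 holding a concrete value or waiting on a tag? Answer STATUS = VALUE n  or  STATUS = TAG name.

STATUS = TAG Add2

cycle 1: issue SUB r0<-Add1 // r0:Add1,r1:4,r2:4,r3:2,r4:6
cycle 2: issue MUL r3<-Mul1 // r0:Add1,r1:4,r2:4,r3:Mul1,r4:6
cycle 3: CDB Add1=2; issue SUB r1<-Add1 // r0:2,r1:Add1,r2:4,r3:Mul1,r4:6
cycle 4: issue ADD r2<-Add2 // r0:2,r1:Add1,r2:Add2,r3:Mul1,r4:6
cycle 5: CDB Add1=4; issue SUB r4<-Add1 // r0:2,r1:4,r2:Add2,r3:Mul1,r4:Add1
cycle 6: CDB Mul1=24; stall // r0:2,r1:4,r2:Add2,r3:24,r4:Add1
cycle 7: CDB Add1=2; issue ADD r0<-Add1 // r0:Add1,r1:4,r2:Add2,r3:24,r4:2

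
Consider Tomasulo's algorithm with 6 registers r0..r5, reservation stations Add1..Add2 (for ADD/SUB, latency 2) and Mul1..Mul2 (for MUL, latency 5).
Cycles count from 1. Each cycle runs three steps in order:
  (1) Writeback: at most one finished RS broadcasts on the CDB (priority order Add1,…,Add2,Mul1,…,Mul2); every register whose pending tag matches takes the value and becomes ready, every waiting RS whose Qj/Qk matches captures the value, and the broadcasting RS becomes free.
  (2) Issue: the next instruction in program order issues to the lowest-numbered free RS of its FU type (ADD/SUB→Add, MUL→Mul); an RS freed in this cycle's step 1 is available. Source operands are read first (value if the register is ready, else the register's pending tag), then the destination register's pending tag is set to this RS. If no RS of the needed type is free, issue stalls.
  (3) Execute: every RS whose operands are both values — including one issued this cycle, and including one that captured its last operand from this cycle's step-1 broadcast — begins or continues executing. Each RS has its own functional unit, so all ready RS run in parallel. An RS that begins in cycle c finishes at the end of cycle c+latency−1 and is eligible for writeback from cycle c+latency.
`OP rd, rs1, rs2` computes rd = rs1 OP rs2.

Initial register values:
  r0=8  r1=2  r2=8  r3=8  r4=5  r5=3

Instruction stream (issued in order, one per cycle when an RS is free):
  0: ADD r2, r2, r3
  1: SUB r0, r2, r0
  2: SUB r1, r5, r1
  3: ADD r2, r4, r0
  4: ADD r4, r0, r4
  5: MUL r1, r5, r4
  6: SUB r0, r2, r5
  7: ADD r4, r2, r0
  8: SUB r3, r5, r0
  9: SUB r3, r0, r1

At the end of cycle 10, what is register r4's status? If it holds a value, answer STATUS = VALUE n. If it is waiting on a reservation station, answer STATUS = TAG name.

STATUS = TAG Add2

c1: issue ADD r2<-Add1 | r0:8,r1:2,r2:Add1,r3:8,r4:5,r5:3
c2: issue SUB r0<-Add2 | r0:Add2,r1:2,r2:Add1,r3:8,r4:5,r5:3
c3: CDB Add1=16; issue SUB r1<-Add1 | r0:Add2,r1:Add1,r2:16,r3:8,r4:5,r5:3
c4: stall | r0:Add2,r1:Add1,r2:16,r3:8,r4:5,r5:3
c5: CDB Add1=1; issue ADD r2<-Add1 | r0:Add2,r1:1,r2:Add1,r3:8,r4:5,r5:3
c6: CDB Add2=8; issue ADD r4<-Add2 | r0:8,r1:1,r2:Add1,r3:8,r4:Add2,r5:3
c7: issue MUL r1<-Mul1 | r0:8,r1:Mul1,r2:Add1,r3:8,r4:Add2,r5:3
c8: CDB Add1=13; issue SUB r0<-Add1 | r0:Add1,r1:Mul1,r2:13,r3:8,r4:Add2,r5:3
c9: CDB Add2=13; issue ADD r4<-Add2 | r0:Add1,r1:Mul1,r2:13,r3:8,r4:Add2,r5:3
c10: CDB Add1=10; issue SUB r3<-Add1 | r0:10,r1:Mul1,r2:13,r3:Add1,r4:Add2,r5:3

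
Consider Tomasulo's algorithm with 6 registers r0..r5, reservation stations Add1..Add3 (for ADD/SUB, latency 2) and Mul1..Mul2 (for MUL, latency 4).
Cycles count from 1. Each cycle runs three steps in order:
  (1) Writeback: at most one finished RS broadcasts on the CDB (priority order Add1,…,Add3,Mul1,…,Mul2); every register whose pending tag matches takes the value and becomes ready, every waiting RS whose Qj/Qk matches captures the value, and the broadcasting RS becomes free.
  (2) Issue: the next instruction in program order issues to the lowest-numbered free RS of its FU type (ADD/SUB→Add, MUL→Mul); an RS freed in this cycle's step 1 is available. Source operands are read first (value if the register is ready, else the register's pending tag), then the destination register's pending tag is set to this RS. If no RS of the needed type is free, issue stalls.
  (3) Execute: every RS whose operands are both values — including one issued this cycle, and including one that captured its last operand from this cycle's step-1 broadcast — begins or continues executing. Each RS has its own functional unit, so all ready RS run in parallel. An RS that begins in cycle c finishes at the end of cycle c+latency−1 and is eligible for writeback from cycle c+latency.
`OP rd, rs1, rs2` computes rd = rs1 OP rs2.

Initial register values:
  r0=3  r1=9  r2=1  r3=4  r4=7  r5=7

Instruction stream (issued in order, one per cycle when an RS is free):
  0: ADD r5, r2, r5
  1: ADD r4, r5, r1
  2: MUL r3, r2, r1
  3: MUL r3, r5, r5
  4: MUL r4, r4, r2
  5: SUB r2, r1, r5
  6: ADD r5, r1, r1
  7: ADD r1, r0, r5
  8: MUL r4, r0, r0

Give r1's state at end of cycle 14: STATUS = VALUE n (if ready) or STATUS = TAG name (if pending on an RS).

STATUS = VALUE 21

  c1: issue ADD r5<-Add1  regs: r0:3,r1:9,r2:1,r3:4,r4:7,r5:Add1
  c2: issue ADD r4<-Add2  regs: r0:3,r1:9,r2:1,r3:4,r4:Add2,r5:Add1
  c3: CDB Add1=8; issue MUL r3<-Mul1  regs: r0:3,r1:9,r2:1,r3:Mul1,r4:Add2,r5:8
  c4: issue MUL r3<-Mul2  regs: r0:3,r1:9,r2:1,r3:Mul2,r4:Add2,r5:8
  c5: CDB Add2=17; stall  regs: r0:3,r1:9,r2:1,r3:Mul2,r4:17,r5:8
  c6: stall  regs: r0:3,r1:9,r2:1,r3:Mul2,r4:17,r5:8
  c7: CDB Mul1=9; issue MUL r4<-Mul1  regs: r0:3,r1:9,r2:1,r3:Mul2,r4:Mul1,r5:8
  c8: CDB Mul2=64; issue SUB r2<-Add1  regs: r0:3,r1:9,r2:Add1,r3:64,r4:Mul1,r5:8
  c9: issue ADD r5<-Add2  regs: r0:3,r1:9,r2:Add1,r3:64,r4:Mul1,r5:Add2
  c10: CDB Add1=1; issue ADD r1<-Add1  regs: r0:3,r1:Add1,r2:1,r3:64,r4:Mul1,r5:Add2
  c11: CDB Add2=18; issue MUL r4<-Mul2  regs: r0:3,r1:Add1,r2:1,r3:64,r4:Mul2,r5:18
  c12: CDB Mul1=17  regs: r0:3,r1:Add1,r2:1,r3:64,r4:Mul2,r5:18
  c13: CDB Add1=21  regs: r0:3,r1:21,r2:1,r3:64,r4:Mul2,r5:18
  c14: -  regs: r0:3,r1:21,r2:1,r3:64,r4:Mul2,r5:18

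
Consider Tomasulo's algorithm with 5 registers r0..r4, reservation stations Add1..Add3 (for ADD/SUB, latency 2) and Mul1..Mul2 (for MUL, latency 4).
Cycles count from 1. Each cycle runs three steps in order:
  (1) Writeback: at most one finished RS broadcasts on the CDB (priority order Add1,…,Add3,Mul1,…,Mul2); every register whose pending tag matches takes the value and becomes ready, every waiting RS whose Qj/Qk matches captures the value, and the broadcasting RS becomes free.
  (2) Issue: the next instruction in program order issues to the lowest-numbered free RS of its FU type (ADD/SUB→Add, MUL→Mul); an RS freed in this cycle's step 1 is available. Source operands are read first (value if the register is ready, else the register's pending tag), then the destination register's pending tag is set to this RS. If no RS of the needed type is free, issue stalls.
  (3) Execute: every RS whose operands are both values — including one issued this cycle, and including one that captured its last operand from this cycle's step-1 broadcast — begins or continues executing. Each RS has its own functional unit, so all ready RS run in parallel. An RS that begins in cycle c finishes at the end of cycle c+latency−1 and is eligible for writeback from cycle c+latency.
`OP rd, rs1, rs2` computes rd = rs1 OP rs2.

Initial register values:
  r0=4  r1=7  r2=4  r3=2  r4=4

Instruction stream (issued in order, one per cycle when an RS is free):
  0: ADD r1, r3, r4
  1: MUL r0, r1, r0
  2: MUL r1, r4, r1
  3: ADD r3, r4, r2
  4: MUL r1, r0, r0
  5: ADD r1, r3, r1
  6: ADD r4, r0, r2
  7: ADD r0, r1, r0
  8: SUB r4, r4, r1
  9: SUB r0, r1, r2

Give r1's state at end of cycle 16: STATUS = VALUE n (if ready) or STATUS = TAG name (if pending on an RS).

c1: issue ADD r1<-Add1 | r0:4,r1:Add1,r2:4,r3:2,r4:4
c2: issue MUL r0<-Mul1 | r0:Mul1,r1:Add1,r2:4,r3:2,r4:4
c3: CDB Add1=6; issue MUL r1<-Mul2 | r0:Mul1,r1:Mul2,r2:4,r3:2,r4:4
c4: issue ADD r3<-Add1 | r0:Mul1,r1:Mul2,r2:4,r3:Add1,r4:4
c5: stall | r0:Mul1,r1:Mul2,r2:4,r3:Add1,r4:4
c6: CDB Add1=8; stall | r0:Mul1,r1:Mul2,r2:4,r3:8,r4:4
c7: CDB Mul1=24; issue MUL r1<-Mul1 | r0:24,r1:Mul1,r2:4,r3:8,r4:4
c8: CDB Mul2=24; issue ADD r1<-Add1 | r0:24,r1:Add1,r2:4,r3:8,r4:4
c9: issue ADD r4<-Add2 | r0:24,r1:Add1,r2:4,r3:8,r4:Add2
c10: issue ADD r0<-Add3 | r0:Add3,r1:Add1,r2:4,r3:8,r4:Add2
c11: CDB Add2=28; issue SUB r4<-Add2 | r0:Add3,r1:Add1,r2:4,r3:8,r4:Add2
c12: CDB Mul1=576; stall | r0:Add3,r1:Add1,r2:4,r3:8,r4:Add2
c13: stall | r0:Add3,r1:Add1,r2:4,r3:8,r4:Add2
c14: CDB Add1=584; issue SUB r0<-Add1 | r0:Add1,r1:584,r2:4,r3:8,r4:Add2
c15: - | r0:Add1,r1:584,r2:4,r3:8,r4:Add2
c16: CDB Add1=580 | r0:580,r1:584,r2:4,r3:8,r4:Add2

STATUS = VALUE 584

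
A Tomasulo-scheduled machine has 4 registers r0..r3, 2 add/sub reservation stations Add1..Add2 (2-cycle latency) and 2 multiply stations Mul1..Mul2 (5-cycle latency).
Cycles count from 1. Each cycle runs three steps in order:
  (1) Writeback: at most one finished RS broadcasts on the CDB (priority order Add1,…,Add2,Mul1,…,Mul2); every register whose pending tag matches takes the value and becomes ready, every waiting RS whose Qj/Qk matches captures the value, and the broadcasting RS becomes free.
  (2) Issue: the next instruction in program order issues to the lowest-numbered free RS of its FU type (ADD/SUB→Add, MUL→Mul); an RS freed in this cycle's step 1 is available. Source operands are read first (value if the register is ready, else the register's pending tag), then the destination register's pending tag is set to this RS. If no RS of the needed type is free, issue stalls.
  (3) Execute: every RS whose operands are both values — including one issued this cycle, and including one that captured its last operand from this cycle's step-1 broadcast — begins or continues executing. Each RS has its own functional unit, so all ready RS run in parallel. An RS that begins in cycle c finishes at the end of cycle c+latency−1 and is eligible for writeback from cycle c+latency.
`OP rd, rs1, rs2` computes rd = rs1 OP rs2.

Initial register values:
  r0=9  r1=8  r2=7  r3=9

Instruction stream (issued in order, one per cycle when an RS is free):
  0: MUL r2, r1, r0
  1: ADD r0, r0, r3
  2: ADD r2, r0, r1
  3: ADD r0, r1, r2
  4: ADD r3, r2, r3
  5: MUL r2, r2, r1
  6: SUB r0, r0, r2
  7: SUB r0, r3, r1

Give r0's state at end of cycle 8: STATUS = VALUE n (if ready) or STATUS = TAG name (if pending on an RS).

cycle 1: issue MUL r2<-Mul1 // r0:9,r1:8,r2:Mul1,r3:9
cycle 2: issue ADD r0<-Add1 // r0:Add1,r1:8,r2:Mul1,r3:9
cycle 3: issue ADD r2<-Add2 // r0:Add1,r1:8,r2:Add2,r3:9
cycle 4: CDB Add1=18; issue ADD r0<-Add1 // r0:Add1,r1:8,r2:Add2,r3:9
cycle 5: stall // r0:Add1,r1:8,r2:Add2,r3:9
cycle 6: CDB Add2=26; issue ADD r3<-Add2 // r0:Add1,r1:8,r2:26,r3:Add2
cycle 7: CDB Mul1=72; issue MUL r2<-Mul1 // r0:Add1,r1:8,r2:Mul1,r3:Add2
cycle 8: CDB Add1=34; issue SUB r0<-Add1 // r0:Add1,r1:8,r2:Mul1,r3:Add2

STATUS = TAG Add1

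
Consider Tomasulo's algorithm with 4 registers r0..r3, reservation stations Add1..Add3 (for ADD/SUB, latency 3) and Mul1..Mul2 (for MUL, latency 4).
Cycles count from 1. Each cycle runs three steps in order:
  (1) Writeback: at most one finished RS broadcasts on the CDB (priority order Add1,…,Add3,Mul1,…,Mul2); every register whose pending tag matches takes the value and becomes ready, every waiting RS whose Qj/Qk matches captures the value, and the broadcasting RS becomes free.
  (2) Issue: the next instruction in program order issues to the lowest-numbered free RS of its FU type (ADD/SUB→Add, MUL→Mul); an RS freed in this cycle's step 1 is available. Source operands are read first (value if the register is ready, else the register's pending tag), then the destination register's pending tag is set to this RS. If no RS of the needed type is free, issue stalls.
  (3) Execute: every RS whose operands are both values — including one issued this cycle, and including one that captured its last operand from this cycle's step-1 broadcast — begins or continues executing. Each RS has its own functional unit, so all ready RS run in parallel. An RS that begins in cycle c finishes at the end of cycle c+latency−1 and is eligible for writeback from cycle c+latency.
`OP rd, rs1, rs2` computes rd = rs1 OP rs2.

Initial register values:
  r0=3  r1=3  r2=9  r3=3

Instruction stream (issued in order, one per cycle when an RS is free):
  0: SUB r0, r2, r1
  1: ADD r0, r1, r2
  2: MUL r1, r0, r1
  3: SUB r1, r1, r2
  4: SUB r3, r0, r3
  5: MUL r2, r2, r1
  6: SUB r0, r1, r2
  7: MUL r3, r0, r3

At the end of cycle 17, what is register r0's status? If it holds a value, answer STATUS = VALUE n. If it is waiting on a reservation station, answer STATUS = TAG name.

STATUS = TAG Add3

cycle 1: issue SUB r0<-Add1 // r0:Add1,r1:3,r2:9,r3:3
cycle 2: issue ADD r0<-Add2 // r0:Add2,r1:3,r2:9,r3:3
cycle 3: issue MUL r1<-Mul1 // r0:Add2,r1:Mul1,r2:9,r3:3
cycle 4: CDB Add1=6; issue SUB r1<-Add1 // r0:Add2,r1:Add1,r2:9,r3:3
cycle 5: CDB Add2=12; issue SUB r3<-Add2 // r0:12,r1:Add1,r2:9,r3:Add2
cycle 6: issue MUL r2<-Mul2 // r0:12,r1:Add1,r2:Mul2,r3:Add2
cycle 7: issue SUB r0<-Add3 // r0:Add3,r1:Add1,r2:Mul2,r3:Add2
cycle 8: CDB Add2=9; stall // r0:Add3,r1:Add1,r2:Mul2,r3:9
cycle 9: CDB Mul1=36; issue MUL r3<-Mul1 // r0:Add3,r1:Add1,r2:Mul2,r3:Mul1
cycle 10: - // r0:Add3,r1:Add1,r2:Mul2,r3:Mul1
cycle 11: - // r0:Add3,r1:Add1,r2:Mul2,r3:Mul1
cycle 12: CDB Add1=27 // r0:Add3,r1:27,r2:Mul2,r3:Mul1
cycle 13: - // r0:Add3,r1:27,r2:Mul2,r3:Mul1
cycle 14: - // r0:Add3,r1:27,r2:Mul2,r3:Mul1
cycle 15: - // r0:Add3,r1:27,r2:Mul2,r3:Mul1
cycle 16: CDB Mul2=243 // r0:Add3,r1:27,r2:243,r3:Mul1
cycle 17: - // r0:Add3,r1:27,r2:243,r3:Mul1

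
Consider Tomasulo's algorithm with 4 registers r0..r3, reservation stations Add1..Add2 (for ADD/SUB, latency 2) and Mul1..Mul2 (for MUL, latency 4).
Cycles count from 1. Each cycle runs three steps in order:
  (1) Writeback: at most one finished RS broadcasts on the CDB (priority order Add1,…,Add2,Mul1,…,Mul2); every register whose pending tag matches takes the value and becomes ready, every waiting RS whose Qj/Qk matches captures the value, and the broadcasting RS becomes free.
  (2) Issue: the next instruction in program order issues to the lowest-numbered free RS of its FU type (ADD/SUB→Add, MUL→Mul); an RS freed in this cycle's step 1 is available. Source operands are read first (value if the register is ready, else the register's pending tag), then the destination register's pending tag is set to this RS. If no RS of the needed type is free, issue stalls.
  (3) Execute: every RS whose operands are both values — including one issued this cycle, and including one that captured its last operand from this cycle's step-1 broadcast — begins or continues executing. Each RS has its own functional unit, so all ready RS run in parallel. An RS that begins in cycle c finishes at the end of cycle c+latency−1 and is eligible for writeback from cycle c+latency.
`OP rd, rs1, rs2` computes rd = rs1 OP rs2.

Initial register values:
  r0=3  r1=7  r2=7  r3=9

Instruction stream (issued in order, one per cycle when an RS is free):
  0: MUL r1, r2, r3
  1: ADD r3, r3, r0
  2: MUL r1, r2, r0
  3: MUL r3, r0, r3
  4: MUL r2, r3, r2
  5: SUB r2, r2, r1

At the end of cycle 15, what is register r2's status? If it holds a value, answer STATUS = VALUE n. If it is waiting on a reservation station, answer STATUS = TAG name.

STATUS = VALUE 231

c1: issue MUL r1<-Mul1 | r0:3,r1:Mul1,r2:7,r3:9
c2: issue ADD r3<-Add1 | r0:3,r1:Mul1,r2:7,r3:Add1
c3: issue MUL r1<-Mul2 | r0:3,r1:Mul2,r2:7,r3:Add1
c4: CDB Add1=12; stall | r0:3,r1:Mul2,r2:7,r3:12
c5: CDB Mul1=63; issue MUL r3<-Mul1 | r0:3,r1:Mul2,r2:7,r3:Mul1
c6: stall | r0:3,r1:Mul2,r2:7,r3:Mul1
c7: CDB Mul2=21; issue MUL r2<-Mul2 | r0:3,r1:21,r2:Mul2,r3:Mul1
c8: issue SUB r2<-Add1 | r0:3,r1:21,r2:Add1,r3:Mul1
c9: CDB Mul1=36 | r0:3,r1:21,r2:Add1,r3:36
c10: - | r0:3,r1:21,r2:Add1,r3:36
c11: - | r0:3,r1:21,r2:Add1,r3:36
c12: - | r0:3,r1:21,r2:Add1,r3:36
c13: CDB Mul2=252 | r0:3,r1:21,r2:Add1,r3:36
c14: - | r0:3,r1:21,r2:Add1,r3:36
c15: CDB Add1=231 | r0:3,r1:21,r2:231,r3:36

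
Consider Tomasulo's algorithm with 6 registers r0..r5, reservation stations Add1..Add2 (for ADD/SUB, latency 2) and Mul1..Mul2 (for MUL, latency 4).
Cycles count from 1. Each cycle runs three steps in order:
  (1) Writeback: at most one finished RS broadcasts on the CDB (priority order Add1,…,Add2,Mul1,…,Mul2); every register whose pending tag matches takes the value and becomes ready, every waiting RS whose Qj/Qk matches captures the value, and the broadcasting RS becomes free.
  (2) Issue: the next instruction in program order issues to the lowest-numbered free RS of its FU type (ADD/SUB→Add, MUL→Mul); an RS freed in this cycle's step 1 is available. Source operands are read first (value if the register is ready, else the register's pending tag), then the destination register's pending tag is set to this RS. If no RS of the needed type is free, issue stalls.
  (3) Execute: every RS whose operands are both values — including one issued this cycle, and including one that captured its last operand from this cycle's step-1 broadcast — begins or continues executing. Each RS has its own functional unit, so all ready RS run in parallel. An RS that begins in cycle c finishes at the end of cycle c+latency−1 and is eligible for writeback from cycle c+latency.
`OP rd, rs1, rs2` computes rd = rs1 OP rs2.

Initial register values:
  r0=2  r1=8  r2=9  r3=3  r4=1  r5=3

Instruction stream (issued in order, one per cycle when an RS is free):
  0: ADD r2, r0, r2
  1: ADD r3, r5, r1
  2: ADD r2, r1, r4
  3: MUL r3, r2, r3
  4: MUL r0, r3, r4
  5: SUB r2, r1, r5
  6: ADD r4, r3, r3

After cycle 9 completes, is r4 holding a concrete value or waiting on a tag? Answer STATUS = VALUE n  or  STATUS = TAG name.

  c1: issue ADD r2<-Add1  regs: r0:2,r1:8,r2:Add1,r3:3,r4:1,r5:3
  c2: issue ADD r3<-Add2  regs: r0:2,r1:8,r2:Add1,r3:Add2,r4:1,r5:3
  c3: CDB Add1=11; issue ADD r2<-Add1  regs: r0:2,r1:8,r2:Add1,r3:Add2,r4:1,r5:3
  c4: CDB Add2=11; issue MUL r3<-Mul1  regs: r0:2,r1:8,r2:Add1,r3:Mul1,r4:1,r5:3
  c5: CDB Add1=9; issue MUL r0<-Mul2  regs: r0:Mul2,r1:8,r2:9,r3:Mul1,r4:1,r5:3
  c6: issue SUB r2<-Add1  regs: r0:Mul2,r1:8,r2:Add1,r3:Mul1,r4:1,r5:3
  c7: issue ADD r4<-Add2  regs: r0:Mul2,r1:8,r2:Add1,r3:Mul1,r4:Add2,r5:3
  c8: CDB Add1=5  regs: r0:Mul2,r1:8,r2:5,r3:Mul1,r4:Add2,r5:3
  c9: CDB Mul1=99  regs: r0:Mul2,r1:8,r2:5,r3:99,r4:Add2,r5:3

STATUS = TAG Add2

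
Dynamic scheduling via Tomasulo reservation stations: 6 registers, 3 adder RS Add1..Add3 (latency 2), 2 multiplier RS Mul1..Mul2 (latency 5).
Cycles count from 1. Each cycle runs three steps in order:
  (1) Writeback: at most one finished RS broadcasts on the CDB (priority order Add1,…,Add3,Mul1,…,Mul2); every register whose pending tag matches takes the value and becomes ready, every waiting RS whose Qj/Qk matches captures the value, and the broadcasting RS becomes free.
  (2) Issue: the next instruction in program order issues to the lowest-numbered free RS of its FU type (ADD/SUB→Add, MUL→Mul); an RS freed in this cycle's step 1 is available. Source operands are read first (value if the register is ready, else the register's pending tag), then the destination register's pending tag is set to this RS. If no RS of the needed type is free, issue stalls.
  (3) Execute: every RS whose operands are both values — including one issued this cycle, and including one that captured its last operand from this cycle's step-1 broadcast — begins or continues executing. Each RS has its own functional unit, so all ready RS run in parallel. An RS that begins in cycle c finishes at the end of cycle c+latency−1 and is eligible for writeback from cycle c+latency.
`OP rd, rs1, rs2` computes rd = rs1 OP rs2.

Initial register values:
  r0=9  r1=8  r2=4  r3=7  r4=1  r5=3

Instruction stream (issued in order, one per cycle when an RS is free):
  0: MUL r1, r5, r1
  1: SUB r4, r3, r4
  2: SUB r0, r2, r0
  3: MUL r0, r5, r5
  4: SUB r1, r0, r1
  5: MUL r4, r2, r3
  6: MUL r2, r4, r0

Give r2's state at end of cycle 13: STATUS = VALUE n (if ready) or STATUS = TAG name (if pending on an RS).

c1: issue MUL r1<-Mul1 | r0:9,r1:Mul1,r2:4,r3:7,r4:1,r5:3
c2: issue SUB r4<-Add1 | r0:9,r1:Mul1,r2:4,r3:7,r4:Add1,r5:3
c3: issue SUB r0<-Add2 | r0:Add2,r1:Mul1,r2:4,r3:7,r4:Add1,r5:3
c4: CDB Add1=6; issue MUL r0<-Mul2 | r0:Mul2,r1:Mul1,r2:4,r3:7,r4:6,r5:3
c5: CDB Add2=-5; issue SUB r1<-Add1 | r0:Mul2,r1:Add1,r2:4,r3:7,r4:6,r5:3
c6: CDB Mul1=24; issue MUL r4<-Mul1 | r0:Mul2,r1:Add1,r2:4,r3:7,r4:Mul1,r5:3
c7: stall | r0:Mul2,r1:Add1,r2:4,r3:7,r4:Mul1,r5:3
c8: stall | r0:Mul2,r1:Add1,r2:4,r3:7,r4:Mul1,r5:3
c9: CDB Mul2=9; issue MUL r2<-Mul2 | r0:9,r1:Add1,r2:Mul2,r3:7,r4:Mul1,r5:3
c10: - | r0:9,r1:Add1,r2:Mul2,r3:7,r4:Mul1,r5:3
c11: CDB Add1=-15 | r0:9,r1:-15,r2:Mul2,r3:7,r4:Mul1,r5:3
c12: CDB Mul1=28 | r0:9,r1:-15,r2:Mul2,r3:7,r4:28,r5:3
c13: - | r0:9,r1:-15,r2:Mul2,r3:7,r4:28,r5:3

STATUS = TAG Mul2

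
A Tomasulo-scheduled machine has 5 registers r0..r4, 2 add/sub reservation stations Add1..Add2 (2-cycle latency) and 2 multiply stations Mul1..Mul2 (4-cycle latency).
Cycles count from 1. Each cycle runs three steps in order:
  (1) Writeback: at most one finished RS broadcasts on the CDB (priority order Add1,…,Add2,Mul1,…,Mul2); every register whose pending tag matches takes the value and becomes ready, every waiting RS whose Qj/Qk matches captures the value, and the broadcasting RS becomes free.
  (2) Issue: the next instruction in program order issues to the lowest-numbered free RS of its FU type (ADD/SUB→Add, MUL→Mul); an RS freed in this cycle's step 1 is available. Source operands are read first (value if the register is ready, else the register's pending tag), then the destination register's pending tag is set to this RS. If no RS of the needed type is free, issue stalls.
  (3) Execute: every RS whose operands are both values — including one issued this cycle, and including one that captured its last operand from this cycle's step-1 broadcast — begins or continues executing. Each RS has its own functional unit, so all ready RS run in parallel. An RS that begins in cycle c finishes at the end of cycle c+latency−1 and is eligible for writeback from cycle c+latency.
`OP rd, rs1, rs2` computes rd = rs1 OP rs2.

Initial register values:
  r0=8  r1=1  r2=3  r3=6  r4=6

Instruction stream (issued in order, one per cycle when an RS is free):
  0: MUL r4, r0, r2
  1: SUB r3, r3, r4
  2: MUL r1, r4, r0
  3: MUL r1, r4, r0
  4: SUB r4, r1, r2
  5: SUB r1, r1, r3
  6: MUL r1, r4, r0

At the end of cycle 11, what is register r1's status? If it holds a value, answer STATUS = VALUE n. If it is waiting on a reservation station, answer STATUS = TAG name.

STATUS = TAG Mul1

  c1: issue MUL r4<-Mul1  regs: r0:8,r1:1,r2:3,r3:6,r4:Mul1
  c2: issue SUB r3<-Add1  regs: r0:8,r1:1,r2:3,r3:Add1,r4:Mul1
  c3: issue MUL r1<-Mul2  regs: r0:8,r1:Mul2,r2:3,r3:Add1,r4:Mul1
  c4: stall  regs: r0:8,r1:Mul2,r2:3,r3:Add1,r4:Mul1
  c5: CDB Mul1=24; issue MUL r1<-Mul1  regs: r0:8,r1:Mul1,r2:3,r3:Add1,r4:24
  c6: issue SUB r4<-Add2  regs: r0:8,r1:Mul1,r2:3,r3:Add1,r4:Add2
  c7: CDB Add1=-18; issue SUB r1<-Add1  regs: r0:8,r1:Add1,r2:3,r3:-18,r4:Add2
  c8: stall  regs: r0:8,r1:Add1,r2:3,r3:-18,r4:Add2
  c9: CDB Mul1=192; issue MUL r1<-Mul1  regs: r0:8,r1:Mul1,r2:3,r3:-18,r4:Add2
  c10: CDB Mul2=192  regs: r0:8,r1:Mul1,r2:3,r3:-18,r4:Add2
  c11: CDB Add1=210  regs: r0:8,r1:Mul1,r2:3,r3:-18,r4:Add2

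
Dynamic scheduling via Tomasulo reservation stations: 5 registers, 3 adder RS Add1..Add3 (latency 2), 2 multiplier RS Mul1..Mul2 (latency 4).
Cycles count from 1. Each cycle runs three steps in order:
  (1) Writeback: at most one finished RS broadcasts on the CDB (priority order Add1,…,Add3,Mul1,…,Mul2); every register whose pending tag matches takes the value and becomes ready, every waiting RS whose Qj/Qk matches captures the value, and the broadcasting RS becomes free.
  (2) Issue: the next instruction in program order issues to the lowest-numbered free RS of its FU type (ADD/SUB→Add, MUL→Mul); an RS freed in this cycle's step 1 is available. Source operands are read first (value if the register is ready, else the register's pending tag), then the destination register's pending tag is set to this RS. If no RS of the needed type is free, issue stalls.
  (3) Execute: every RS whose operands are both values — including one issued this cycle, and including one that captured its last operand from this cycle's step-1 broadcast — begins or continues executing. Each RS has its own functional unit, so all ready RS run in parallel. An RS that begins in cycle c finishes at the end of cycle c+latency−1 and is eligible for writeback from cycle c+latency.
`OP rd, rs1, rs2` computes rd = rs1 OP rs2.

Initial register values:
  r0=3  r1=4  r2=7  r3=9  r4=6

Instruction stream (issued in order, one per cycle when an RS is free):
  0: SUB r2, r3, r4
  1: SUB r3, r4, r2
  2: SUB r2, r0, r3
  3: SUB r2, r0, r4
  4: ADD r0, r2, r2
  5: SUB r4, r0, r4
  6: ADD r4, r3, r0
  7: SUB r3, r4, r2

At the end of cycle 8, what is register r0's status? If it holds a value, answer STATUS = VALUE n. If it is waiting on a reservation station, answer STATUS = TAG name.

  c1: issue SUB r2<-Add1  regs: r0:3,r1:4,r2:Add1,r3:9,r4:6
  c2: issue SUB r3<-Add2  regs: r0:3,r1:4,r2:Add1,r3:Add2,r4:6
  c3: CDB Add1=3; issue SUB r2<-Add1  regs: r0:3,r1:4,r2:Add1,r3:Add2,r4:6
  c4: issue SUB r2<-Add3  regs: r0:3,r1:4,r2:Add3,r3:Add2,r4:6
  c5: CDB Add2=3; issue ADD r0<-Add2  regs: r0:Add2,r1:4,r2:Add3,r3:3,r4:6
  c6: CDB Add3=-3; issue SUB r4<-Add3  regs: r0:Add2,r1:4,r2:-3,r3:3,r4:Add3
  c7: CDB Add1=0; issue ADD r4<-Add1  regs: r0:Add2,r1:4,r2:-3,r3:3,r4:Add1
  c8: CDB Add2=-6; issue SUB r3<-Add2  regs: r0:-6,r1:4,r2:-3,r3:Add2,r4:Add1

STATUS = VALUE -6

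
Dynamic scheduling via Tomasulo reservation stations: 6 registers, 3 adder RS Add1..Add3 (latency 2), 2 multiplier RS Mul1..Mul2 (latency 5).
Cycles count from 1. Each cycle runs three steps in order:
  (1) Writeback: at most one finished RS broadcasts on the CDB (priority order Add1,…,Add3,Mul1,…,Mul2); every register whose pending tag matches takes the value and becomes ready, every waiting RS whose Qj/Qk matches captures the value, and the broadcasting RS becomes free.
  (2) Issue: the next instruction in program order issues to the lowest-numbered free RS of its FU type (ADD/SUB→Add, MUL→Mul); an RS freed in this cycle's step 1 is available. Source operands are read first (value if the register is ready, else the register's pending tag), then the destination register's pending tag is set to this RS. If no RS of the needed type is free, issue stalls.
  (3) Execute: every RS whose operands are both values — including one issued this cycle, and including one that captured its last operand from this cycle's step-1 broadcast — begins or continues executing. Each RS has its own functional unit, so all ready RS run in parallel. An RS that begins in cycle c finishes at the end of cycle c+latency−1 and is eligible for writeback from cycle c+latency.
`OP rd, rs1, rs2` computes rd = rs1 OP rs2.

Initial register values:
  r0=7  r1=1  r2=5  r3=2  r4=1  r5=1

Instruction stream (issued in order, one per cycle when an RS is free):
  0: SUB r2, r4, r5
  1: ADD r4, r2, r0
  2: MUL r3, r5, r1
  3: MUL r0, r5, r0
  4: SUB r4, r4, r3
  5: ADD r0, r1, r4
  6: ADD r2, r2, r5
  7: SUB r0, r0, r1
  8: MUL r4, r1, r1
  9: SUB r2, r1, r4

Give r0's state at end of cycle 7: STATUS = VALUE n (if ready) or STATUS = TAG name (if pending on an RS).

c1: issue SUB r2<-Add1 | r0:7,r1:1,r2:Add1,r3:2,r4:1,r5:1
c2: issue ADD r4<-Add2 | r0:7,r1:1,r2:Add1,r3:2,r4:Add2,r5:1
c3: CDB Add1=0; issue MUL r3<-Mul1 | r0:7,r1:1,r2:0,r3:Mul1,r4:Add2,r5:1
c4: issue MUL r0<-Mul2 | r0:Mul2,r1:1,r2:0,r3:Mul1,r4:Add2,r5:1
c5: CDB Add2=7; issue SUB r4<-Add1 | r0:Mul2,r1:1,r2:0,r3:Mul1,r4:Add1,r5:1
c6: issue ADD r0<-Add2 | r0:Add2,r1:1,r2:0,r3:Mul1,r4:Add1,r5:1
c7: issue ADD r2<-Add3 | r0:Add2,r1:1,r2:Add3,r3:Mul1,r4:Add1,r5:1

STATUS = TAG Add2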